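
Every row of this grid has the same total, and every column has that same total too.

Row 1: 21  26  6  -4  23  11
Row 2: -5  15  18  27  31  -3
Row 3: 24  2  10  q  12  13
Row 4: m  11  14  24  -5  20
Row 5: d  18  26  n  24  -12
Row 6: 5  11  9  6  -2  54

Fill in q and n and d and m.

Rows 1 and 2 both sum to 83, so that's the common total.
Row 3 has 24 + 2 + 10 + 12 + 13 = 61; the blank must be 83 − 61 = 22.
Row 4 has 11 + 14 + 24 − 5 + 20 = 64; the blank must be 83 − 64 = 19.
Column 1 has 21 − 5 + 24 + 19 + 5 = 64; the blank must be 83 − 64 = 19.
Row 5 has 19 + 18 + 26 + 24 − 12 = 75; the blank must be 83 − 75 = 8.

q = 22, n = 8, d = 19, m = 19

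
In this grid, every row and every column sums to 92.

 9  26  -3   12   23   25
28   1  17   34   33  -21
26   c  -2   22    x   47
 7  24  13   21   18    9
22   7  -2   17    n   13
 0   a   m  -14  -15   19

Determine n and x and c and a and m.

The known cells in row 5 total 57, leaving 92 − 57 = 35 for the blank.
The known cells in column 5 total 94, leaving 92 − 94 = -2 for the blank.
The known cells in row 3 total 91, leaving 92 − 91 = 1 for the blank.
The known cells in column 2 total 59, leaving 92 − 59 = 33 for the blank.
The known cells in row 6 total 23, leaving 92 − 23 = 69 for the blank.

n = 35, x = -2, c = 1, a = 33, m = 69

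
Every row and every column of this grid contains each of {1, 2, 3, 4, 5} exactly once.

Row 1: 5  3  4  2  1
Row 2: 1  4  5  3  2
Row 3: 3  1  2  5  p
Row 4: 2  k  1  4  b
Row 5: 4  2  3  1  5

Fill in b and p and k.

Cell (4,2): column 2 already has {1, 2, 3, 4} → 5.
At (row 3, col 5): row 3 already has {1, 2, 3, 5}, so the value is 4.
At (row 4, col 5): row 4 already has {1, 2, 4, 5}, so the value is 3.

b = 3, p = 4, k = 5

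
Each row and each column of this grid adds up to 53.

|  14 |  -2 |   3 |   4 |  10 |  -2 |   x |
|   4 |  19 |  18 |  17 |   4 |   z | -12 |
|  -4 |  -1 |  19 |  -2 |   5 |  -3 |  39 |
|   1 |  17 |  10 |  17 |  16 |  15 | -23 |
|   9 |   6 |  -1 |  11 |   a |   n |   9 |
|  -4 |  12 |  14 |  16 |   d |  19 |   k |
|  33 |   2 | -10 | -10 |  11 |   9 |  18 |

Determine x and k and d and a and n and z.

x = 26, k = -4, d = 0, a = 7, n = 12, z = 3

Row 2 has 4 + 19 + 18 + 17 + 4 − 12 = 50; the blank must be 53 − 50 = 3.
Row 1 has 14 − 2 + 3 + 4 + 10 − 2 = 27; the blank must be 53 − 27 = 26.
Column 6 has -2 + 3 − 3 + 15 + 19 + 9 = 41; the blank must be 53 − 41 = 12.
Row 5 has 9 + 6 − 1 + 11 + 12 + 9 = 46; the blank must be 53 − 46 = 7.
Column 5 has 10 + 4 + 5 + 16 + 7 + 11 = 53; the blank must be 53 − 53 = 0.
Row 6 has -4 + 12 + 14 + 16 + 0 + 19 = 57; the blank must be 53 − 57 = -4.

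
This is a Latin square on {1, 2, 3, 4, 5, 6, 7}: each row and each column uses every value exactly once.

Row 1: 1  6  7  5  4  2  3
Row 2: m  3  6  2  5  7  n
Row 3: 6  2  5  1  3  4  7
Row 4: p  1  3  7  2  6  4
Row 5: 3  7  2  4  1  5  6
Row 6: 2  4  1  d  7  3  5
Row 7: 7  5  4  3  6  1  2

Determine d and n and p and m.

At (row 2, col 7): column 7 already has {2, 3, 4, 5, 6, 7}, so the value is 1.
At (row 2, col 1): row 2 already has {1, 2, 3, 5, 6, 7}, so the value is 4.
For row 6, column 4: row 6 already has {1, 2, 3, 4, 5, 7}; that leaves 6.
At (row 4, col 1): row 4 already has {1, 2, 3, 4, 6, 7}, so the value is 5.

d = 6, n = 1, p = 5, m = 4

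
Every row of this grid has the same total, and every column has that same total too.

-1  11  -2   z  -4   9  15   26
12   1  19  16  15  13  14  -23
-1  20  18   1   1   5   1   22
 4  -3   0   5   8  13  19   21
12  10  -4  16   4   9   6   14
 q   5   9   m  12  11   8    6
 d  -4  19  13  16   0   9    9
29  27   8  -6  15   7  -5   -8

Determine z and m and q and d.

Rows 2 and 3 both sum to 67, so that's the common total.
Row 1 has -1 + 11 − 2 − 4 + 9 + 15 + 26 = 54; the blank must be 67 − 54 = 13.
Column 4 has 13 + 16 + 1 + 5 + 16 + 13 − 6 = 58; the blank must be 67 − 58 = 9.
Row 6 has 5 + 9 + 9 + 12 + 11 + 8 + 6 = 60; the blank must be 67 − 60 = 7.
Row 7 has -4 + 19 + 13 + 16 + 0 + 9 + 9 = 62; the blank must be 67 − 62 = 5.

z = 13, m = 9, q = 7, d = 5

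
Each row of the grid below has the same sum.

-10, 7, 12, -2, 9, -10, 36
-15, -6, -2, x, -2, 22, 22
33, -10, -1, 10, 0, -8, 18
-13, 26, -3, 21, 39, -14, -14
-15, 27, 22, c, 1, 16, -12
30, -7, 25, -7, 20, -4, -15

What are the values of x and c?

The complete rows each total 42.
Row 2 is missing 42 − 19 = 23 (since -15 − 6 − 2 − 2 + 22 + 22 = 19).
Row 5 is missing 42 − 39 = 3 (since -15 + 27 + 22 + 1 + 16 − 12 = 39).

x = 23, c = 3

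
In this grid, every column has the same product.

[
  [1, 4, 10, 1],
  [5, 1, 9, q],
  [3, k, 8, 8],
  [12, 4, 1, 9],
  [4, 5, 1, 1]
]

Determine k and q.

Columns 1 and 3 each multiply to 720, so every column has product 720.
Column 2: 4×1×4×5 = 80, so the missing entry is 720 ÷ 80 = 9.
Column 4: 1×8×9×1 = 72, so the missing entry is 720 ÷ 72 = 10.

k = 9, q = 10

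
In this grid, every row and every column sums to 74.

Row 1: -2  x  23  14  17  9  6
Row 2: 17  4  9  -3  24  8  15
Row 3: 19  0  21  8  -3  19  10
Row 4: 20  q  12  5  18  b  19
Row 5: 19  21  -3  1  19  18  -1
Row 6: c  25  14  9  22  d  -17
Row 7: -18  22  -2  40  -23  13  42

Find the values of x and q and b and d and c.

x = 7, q = -5, b = 5, d = 2, c = 19

Row 1: -2 + 23 + 14 + 17 + 9 + 6 = 67, so its missing entry is 74 − 67 = 7.
Column 2: 7 + 4 + 0 + 21 + 25 + 22 = 79, so its missing entry is 74 − 79 = -5.
Column 1: -2 + 17 + 19 + 20 + 19 − 18 = 55, so its missing entry is 74 − 55 = 19.
Row 6: 19 + 25 + 14 + 9 + 22 − 17 = 72, so its missing entry is 74 − 72 = 2.
Row 4: 20 − 5 + 12 + 5 + 18 + 19 = 69, so its missing entry is 74 − 69 = 5.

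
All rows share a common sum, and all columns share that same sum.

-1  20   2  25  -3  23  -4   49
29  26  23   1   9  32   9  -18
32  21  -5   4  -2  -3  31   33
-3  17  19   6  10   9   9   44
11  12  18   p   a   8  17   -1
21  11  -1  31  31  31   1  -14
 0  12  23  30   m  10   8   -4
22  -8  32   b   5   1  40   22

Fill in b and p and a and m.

Rows 1 and 2 both sum to 111, so that's the common total.
Row 7: 0 + 12 + 23 + 30 + 10 + 8 − 4 = 79, so its missing entry is 111 − 79 = 32.
Column 5: -3 + 9 − 2 + 10 + 31 + 32 + 5 = 82, so its missing entry is 111 − 82 = 29.
Row 5: 11 + 12 + 18 + 29 + 8 + 17 − 1 = 94, so its missing entry is 111 − 94 = 17.
Row 8: 22 − 8 + 32 + 5 + 1 + 40 + 22 = 114, so its missing entry is 111 − 114 = -3.

b = -3, p = 17, a = 29, m = 32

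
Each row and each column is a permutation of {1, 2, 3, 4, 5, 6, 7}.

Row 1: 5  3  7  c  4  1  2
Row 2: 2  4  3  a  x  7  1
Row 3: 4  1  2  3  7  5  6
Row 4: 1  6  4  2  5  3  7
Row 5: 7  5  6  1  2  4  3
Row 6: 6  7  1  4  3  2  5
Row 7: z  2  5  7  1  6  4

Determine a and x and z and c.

For row 1, column 4: row 1 already has {1, 2, 3, 4, 5, 7}; that leaves 6.
At (row 2, col 4): column 4 already has {1, 2, 3, 4, 6, 7}, so the value is 5.
Cell (2,5): row 2 already has {1, 2, 3, 4, 5, 7} → 6.
For row 7, column 1: row 7 already has {1, 2, 4, 5, 6, 7}; that leaves 3.

a = 5, x = 6, z = 3, c = 6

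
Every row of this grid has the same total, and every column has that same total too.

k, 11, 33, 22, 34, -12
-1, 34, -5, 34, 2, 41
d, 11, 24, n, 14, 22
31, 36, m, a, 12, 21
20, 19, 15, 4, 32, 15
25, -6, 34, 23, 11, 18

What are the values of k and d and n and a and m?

Rows 2 and 5 both sum to 105, so that's the common total.
The known cells in row 1 total 88, leaving 105 − 88 = 17 for the blank.
The known cells in column 1 total 92, leaving 105 − 92 = 13 for the blank.
The known cells in row 3 total 84, leaving 105 − 84 = 21 for the blank.
The known cells in column 4 total 104, leaving 105 − 104 = 1 for the blank.
The known cells in row 4 total 101, leaving 105 − 101 = 4 for the blank.

k = 17, d = 13, n = 21, a = 1, m = 4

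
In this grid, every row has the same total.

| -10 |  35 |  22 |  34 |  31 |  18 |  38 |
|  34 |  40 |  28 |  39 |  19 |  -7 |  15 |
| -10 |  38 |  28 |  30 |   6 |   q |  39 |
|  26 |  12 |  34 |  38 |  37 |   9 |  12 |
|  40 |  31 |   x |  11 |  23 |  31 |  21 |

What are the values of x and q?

x = 11, q = 37

Rows 1 and 4 both add up to 168, so every row sums to 168.
Row 5: 40 + 31 + 11 + 23 + 31 + 21 = 157, so the missing entry is 168 − 157 = 11.
Row 3: -10 + 38 + 28 + 30 + 6 + 39 = 131, so the missing entry is 168 − 131 = 37.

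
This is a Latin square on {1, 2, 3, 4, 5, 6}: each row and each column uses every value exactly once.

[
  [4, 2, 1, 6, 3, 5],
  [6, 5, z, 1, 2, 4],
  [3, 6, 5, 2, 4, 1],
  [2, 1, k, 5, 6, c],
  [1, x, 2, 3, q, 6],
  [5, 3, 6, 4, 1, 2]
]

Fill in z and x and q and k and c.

z = 3, x = 4, q = 5, k = 4, c = 3

For row 5, column 5: column 5 already has {1, 2, 3, 4, 6}; that leaves 5.
For row 2, column 3: row 2 already has {1, 2, 4, 5, 6}; that leaves 3.
Cell (4,3): column 3 already has {1, 2, 3, 5, 6} → 4.
For row 5, column 2: row 5 already has {1, 2, 3, 5, 6}; that leaves 4.
Cell (4,6): row 4 already has {1, 2, 4, 5, 6} → 3.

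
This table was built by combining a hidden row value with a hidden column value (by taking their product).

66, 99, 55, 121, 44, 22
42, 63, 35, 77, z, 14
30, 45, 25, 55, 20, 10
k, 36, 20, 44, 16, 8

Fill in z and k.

z = 28, k = 24

Each row is a constant multiple of every other row — this is a multiplication table with the headers hidden.
Row 2 is 77/121 = 7/11 times row 1, so its entry in column 5 is 44 × 7/11 = 28.
Row 4 is 44/121 = 4/11 times row 1, so its entry in column 1 is 66 × 4/11 = 24.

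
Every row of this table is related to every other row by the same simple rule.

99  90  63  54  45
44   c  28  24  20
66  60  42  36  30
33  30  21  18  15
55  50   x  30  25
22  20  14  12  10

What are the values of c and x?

c = 40, x = 35

Each row is a constant multiple of every other row — this is a multiplication table with the headers hidden.
Row 2 is 24/54 = 4/9 times row 1, so its entry in column 2 is 90 × 4/9 = 40.
Row 5 is 30/54 = 5/9 times row 1, so its entry in column 3 is 63 × 5/9 = 35.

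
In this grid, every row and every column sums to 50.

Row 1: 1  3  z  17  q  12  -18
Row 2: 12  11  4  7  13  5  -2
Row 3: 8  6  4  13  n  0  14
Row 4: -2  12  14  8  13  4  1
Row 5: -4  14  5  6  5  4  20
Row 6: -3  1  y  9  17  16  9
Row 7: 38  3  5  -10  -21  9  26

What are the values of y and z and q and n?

y = 1, z = 17, q = 18, n = 5

Row 3 has 8 + 6 + 4 + 13 + 0 + 14 = 45; the blank must be 50 − 45 = 5.
Column 5 has 13 + 5 + 13 + 5 + 17 − 21 = 32; the blank must be 50 − 32 = 18.
Row 1 has 1 + 3 + 17 + 18 + 12 − 18 = 33; the blank must be 50 − 33 = 17.
Row 6 has -3 + 1 + 9 + 17 + 16 + 9 = 49; the blank must be 50 − 49 = 1.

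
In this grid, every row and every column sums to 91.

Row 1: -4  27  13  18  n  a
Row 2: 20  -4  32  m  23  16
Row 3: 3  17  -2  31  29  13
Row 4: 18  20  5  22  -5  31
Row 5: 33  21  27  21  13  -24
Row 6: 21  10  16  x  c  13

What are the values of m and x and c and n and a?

Column 6: 16 + 13 + 31 − 24 + 13 = 49, so its missing entry is 91 − 49 = 42.
Row 1: -4 + 27 + 13 + 18 + 42 = 96, so its missing entry is 91 − 96 = -5.
Column 5: -5 + 23 + 29 − 5 + 13 = 55, so its missing entry is 91 − 55 = 36.
Row 6: 21 + 10 + 16 + 36 + 13 = 96, so its missing entry is 91 − 96 = -5.
Row 2: 20 − 4 + 32 + 23 + 16 = 87, so its missing entry is 91 − 87 = 4.

m = 4, x = -5, c = 36, n = -5, a = 42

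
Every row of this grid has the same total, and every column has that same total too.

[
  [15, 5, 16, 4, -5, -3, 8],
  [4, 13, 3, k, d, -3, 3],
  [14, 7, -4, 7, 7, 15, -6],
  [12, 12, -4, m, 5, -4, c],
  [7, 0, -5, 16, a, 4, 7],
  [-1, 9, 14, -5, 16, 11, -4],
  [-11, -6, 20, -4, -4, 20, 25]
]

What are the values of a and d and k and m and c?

a = 11, d = 10, k = 10, m = 12, c = 7

Rows 1 and 3 both sum to 40, so that's the common total.
Row 5: 7 + 0 − 5 + 16 + 4 + 7 = 29, so its missing entry is 40 − 29 = 11.
Column 5: -5 + 7 + 5 + 11 + 16 − 4 = 30, so its missing entry is 40 − 30 = 10.
Column 7: 8 + 3 − 6 + 7 − 4 + 25 = 33, so its missing entry is 40 − 33 = 7.
Row 4: 12 + 12 − 4 + 5 − 4 + 7 = 28, so its missing entry is 40 − 28 = 12.
Row 2: 4 + 13 + 3 + 10 − 3 + 3 = 30, so its missing entry is 40 − 30 = 10.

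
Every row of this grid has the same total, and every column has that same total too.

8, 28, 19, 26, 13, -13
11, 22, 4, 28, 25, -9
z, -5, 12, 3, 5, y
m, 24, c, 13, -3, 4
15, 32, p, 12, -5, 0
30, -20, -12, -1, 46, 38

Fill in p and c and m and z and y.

Rows 1 and 2 both sum to 81, so that's the common total.
Row 5 has 15 + 32 + 12 − 5 + 0 = 54; the blank must be 81 − 54 = 27.
Column 3 has 19 + 4 + 12 + 27 − 12 = 50; the blank must be 81 − 50 = 31.
Row 4 has 24 + 31 + 13 − 3 + 4 = 69; the blank must be 81 − 69 = 12.
Column 1 has 8 + 11 + 12 + 15 + 30 = 76; the blank must be 81 − 76 = 5.
Row 3 has 5 − 5 + 12 + 3 + 5 = 20; the blank must be 81 − 20 = 61.

p = 27, c = 31, m = 12, z = 5, y = 61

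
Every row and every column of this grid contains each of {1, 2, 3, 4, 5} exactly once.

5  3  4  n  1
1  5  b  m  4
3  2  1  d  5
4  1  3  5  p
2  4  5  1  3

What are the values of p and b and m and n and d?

p = 2, b = 2, m = 3, n = 2, d = 4

Cell (2,3): column 3 already has {1, 3, 4, 5} → 2.
Cell (4,5): row 4 already has {1, 3, 4, 5} → 2.
For row 1, column 4: row 1 already has {1, 3, 4, 5}; that leaves 2.
Cell (3,4): row 3 already has {1, 2, 3, 5} → 4.
At (row 2, col 4): row 2 already has {1, 2, 4, 5}, so the value is 3.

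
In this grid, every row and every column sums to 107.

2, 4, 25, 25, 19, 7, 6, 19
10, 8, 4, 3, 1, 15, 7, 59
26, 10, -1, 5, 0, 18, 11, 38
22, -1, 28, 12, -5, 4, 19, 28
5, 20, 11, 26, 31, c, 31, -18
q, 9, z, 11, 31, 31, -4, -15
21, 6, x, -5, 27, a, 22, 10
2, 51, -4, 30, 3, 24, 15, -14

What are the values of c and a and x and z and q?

c = 1, a = 7, x = 19, z = 25, q = 19

Row 5 has 5 + 20 + 11 + 26 + 31 + 31 − 18 = 106; the blank must be 107 − 106 = 1.
Column 6 has 7 + 15 + 18 + 4 + 1 + 31 + 24 = 100; the blank must be 107 − 100 = 7.
Row 7 has 21 + 6 − 5 + 27 + 7 + 22 + 10 = 88; the blank must be 107 − 88 = 19.
Column 1 has 2 + 10 + 26 + 22 + 5 + 21 + 2 = 88; the blank must be 107 − 88 = 19.
Row 6 has 19 + 9 + 11 + 31 + 31 − 4 − 15 = 82; the blank must be 107 − 82 = 25.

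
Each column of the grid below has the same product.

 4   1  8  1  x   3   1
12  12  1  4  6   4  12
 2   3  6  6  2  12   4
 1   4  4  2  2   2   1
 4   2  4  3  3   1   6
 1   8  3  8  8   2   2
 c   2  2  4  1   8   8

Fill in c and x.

Columns 4 and 6 each multiply to 4608, so every column has product 4608.
Column 1: 4×12×2×1×4×1 = 384, so the missing entry is 4608 ÷ 384 = 12.
Column 5: 6×2×2×3×8×1 = 576, so the missing entry is 4608 ÷ 576 = 8.

c = 12, x = 8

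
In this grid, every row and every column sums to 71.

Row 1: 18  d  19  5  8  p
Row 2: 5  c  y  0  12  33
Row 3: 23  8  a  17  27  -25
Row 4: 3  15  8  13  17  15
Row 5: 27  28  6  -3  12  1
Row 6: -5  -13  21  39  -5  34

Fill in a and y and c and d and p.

a = 21, y = -4, c = 25, d = 8, p = 13

The known cells in column 6 total 58, leaving 71 − 58 = 13 for the blank.
The known cells in row 1 total 63, leaving 71 − 63 = 8 for the blank.
The known cells in column 2 total 46, leaving 71 − 46 = 25 for the blank.
The known cells in row 2 total 75, leaving 71 − 75 = -4 for the blank.
The known cells in row 3 total 50, leaving 71 − 50 = 21 for the blank.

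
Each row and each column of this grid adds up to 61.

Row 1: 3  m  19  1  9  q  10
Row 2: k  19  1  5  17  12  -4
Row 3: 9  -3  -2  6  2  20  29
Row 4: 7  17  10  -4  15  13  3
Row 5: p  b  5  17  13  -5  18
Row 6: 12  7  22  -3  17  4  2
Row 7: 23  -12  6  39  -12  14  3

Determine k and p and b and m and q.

k = 11, p = -4, b = 17, m = 16, q = 3

Column 6: 12 + 20 + 13 − 5 + 4 + 14 = 58, so its missing entry is 61 − 58 = 3.
Row 1: 3 + 19 + 1 + 9 + 3 + 10 = 45, so its missing entry is 61 − 45 = 16.
Row 2: 19 + 1 + 5 + 17 + 12 − 4 = 50, so its missing entry is 61 − 50 = 11.
Column 1: 3 + 11 + 9 + 7 + 12 + 23 = 65, so its missing entry is 61 − 65 = -4.
Row 5: -4 + 5 + 17 + 13 − 5 + 18 = 44, so its missing entry is 61 − 44 = 17.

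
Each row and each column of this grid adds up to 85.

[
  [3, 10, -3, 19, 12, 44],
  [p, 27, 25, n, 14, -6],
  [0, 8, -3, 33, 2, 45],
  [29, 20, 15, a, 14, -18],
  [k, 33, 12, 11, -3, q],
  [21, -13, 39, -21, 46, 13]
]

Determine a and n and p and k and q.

The known cells in column 6 total 78, leaving 85 − 78 = 7 for the blank.
The known cells in row 5 total 60, leaving 85 − 60 = 25 for the blank.
The known cells in row 4 total 60, leaving 85 − 60 = 25 for the blank.
The known cells in column 1 total 78, leaving 85 − 78 = 7 for the blank.
The known cells in row 2 total 67, leaving 85 − 67 = 18 for the blank.

a = 25, n = 18, p = 7, k = 25, q = 7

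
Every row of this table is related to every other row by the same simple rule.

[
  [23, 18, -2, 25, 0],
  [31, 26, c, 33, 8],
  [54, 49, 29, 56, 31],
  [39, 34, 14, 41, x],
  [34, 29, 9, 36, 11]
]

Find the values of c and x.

The difference between any two rows is the same in every column — this is an addition table with the headers hidden.
Row 2 minus row 1 is 31 − 23 = 8, so its entry in column 3 is -2 + 8 = 6.
Row 4 minus row 1 is 39 − 23 = 16, so its entry in column 5 is 0 + 16 = 16.

c = 6, x = 16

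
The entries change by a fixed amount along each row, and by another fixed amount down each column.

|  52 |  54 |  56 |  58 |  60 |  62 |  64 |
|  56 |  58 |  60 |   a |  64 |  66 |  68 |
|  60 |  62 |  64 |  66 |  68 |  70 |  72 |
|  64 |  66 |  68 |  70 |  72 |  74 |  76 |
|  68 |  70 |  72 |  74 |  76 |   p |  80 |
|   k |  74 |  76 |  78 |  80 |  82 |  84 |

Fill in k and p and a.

k = 72, p = 78, a = 62

Along each row the entries change by 2 per step; down each column they change by 4.
Row 6: from 74 at column 2, stepping by 2 to column 1 gives 72.
Row 5: from 68 at column 1, stepping by 2 to column 6 gives 78.
Row 2: from 56 at column 1, stepping by 2 to column 4 gives 62.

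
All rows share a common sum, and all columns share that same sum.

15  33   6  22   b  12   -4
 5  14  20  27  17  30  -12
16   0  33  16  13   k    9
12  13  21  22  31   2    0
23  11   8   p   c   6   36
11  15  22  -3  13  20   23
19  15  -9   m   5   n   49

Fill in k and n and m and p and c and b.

k = 14, n = 17, m = 5, p = 12, c = 5, b = 17

Rows 2 and 4 both sum to 101, so that's the common total.
Row 1: 15 + 33 + 6 + 22 + 12 − 4 = 84, so its missing entry is 101 − 84 = 17.
Column 5: 17 + 17 + 13 + 31 + 13 + 5 = 96, so its missing entry is 101 − 96 = 5.
Row 5: 23 + 11 + 8 + 5 + 6 + 36 = 89, so its missing entry is 101 − 89 = 12.
Column 4: 22 + 27 + 16 + 22 + 12 − 3 = 96, so its missing entry is 101 − 96 = 5.
Row 7: 19 + 15 − 9 + 5 + 5 + 49 = 84, so its missing entry is 101 − 84 = 17.
Row 3: 16 + 0 + 33 + 16 + 13 + 9 = 87, so its missing entry is 101 − 87 = 14.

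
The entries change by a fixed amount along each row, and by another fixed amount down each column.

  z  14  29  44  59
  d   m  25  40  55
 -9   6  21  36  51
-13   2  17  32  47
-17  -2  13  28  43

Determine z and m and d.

Along each row the entries change by 15 per step; down each column they change by -4.
Row 1: from 14 at column 2, stepping by 15 to column 1 gives -1.
Row 2: from 25 at column 3, stepping by 15 to column 2 gives 10.
Row 2: from 25 at column 3, stepping by 15 to column 1 gives -5.

z = -1, m = 10, d = -5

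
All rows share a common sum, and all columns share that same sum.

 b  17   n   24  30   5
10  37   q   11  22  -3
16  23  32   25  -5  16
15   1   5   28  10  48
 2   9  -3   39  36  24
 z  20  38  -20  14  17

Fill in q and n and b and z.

q = 30, n = 5, b = 26, z = 38

Rows 3 and 4 both sum to 107, so that's the common total.
Row 2 has 10 + 37 + 11 + 22 − 3 = 77; the blank must be 107 − 77 = 30.
Column 3 has 30 + 32 + 5 − 3 + 38 = 102; the blank must be 107 − 102 = 5.
Row 6 has 20 + 38 − 20 + 14 + 17 = 69; the blank must be 107 − 69 = 38.
Row 1 has 17 + 5 + 24 + 30 + 5 = 81; the blank must be 107 − 81 = 26.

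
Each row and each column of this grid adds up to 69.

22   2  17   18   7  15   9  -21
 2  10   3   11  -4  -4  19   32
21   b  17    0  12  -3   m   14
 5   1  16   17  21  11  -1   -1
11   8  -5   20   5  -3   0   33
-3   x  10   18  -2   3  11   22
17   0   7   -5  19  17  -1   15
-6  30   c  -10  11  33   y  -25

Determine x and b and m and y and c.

x = 10, b = 8, m = 0, y = 32, c = 4

The known cells in row 6 total 59, leaving 69 − 59 = 10 for the blank.
The known cells in column 2 total 61, leaving 69 − 61 = 8 for the blank.
The known cells in row 3 total 69, leaving 69 − 69 = 0 for the blank.
The known cells in column 7 total 37, leaving 69 − 37 = 32 for the blank.
The known cells in row 8 total 65, leaving 69 − 65 = 4 for the blank.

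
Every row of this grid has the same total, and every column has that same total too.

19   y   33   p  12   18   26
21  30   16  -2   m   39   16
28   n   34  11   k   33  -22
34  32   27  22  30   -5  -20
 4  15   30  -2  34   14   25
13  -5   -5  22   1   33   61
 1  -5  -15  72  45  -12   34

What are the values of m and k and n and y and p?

m = 0, k = -2, n = 38, y = 15, p = -3

Rows 4 and 5 both sum to 120, so that's the common total.
Column 4: -2 + 11 + 22 − 2 + 22 + 72 = 123, so its missing entry is 120 − 123 = -3.
Row 1: 19 + 33 − 3 + 12 + 18 + 26 = 105, so its missing entry is 120 − 105 = 15.
Column 2: 15 + 30 + 32 + 15 − 5 − 5 = 82, so its missing entry is 120 − 82 = 38.
Row 3: 28 + 38 + 34 + 11 + 33 − 22 = 122, so its missing entry is 120 − 122 = -2.
Row 2: 21 + 30 + 16 − 2 + 39 + 16 = 120, so its missing entry is 120 − 120 = 0.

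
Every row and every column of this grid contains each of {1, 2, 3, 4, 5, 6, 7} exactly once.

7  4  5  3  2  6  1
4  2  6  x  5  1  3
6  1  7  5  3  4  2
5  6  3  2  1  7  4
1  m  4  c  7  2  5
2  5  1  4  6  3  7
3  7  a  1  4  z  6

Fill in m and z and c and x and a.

m = 3, z = 5, c = 6, x = 7, a = 2

Cell (7,3): column 3 already has {1, 3, 4, 5, 6, 7} → 2.
Cell (7,6): row 7 already has {1, 2, 3, 4, 6, 7} → 5.
For row 5, column 2: column 2 already has {1, 2, 4, 5, 6, 7}; that leaves 3.
Cell (5,4): row 5 already has {1, 2, 3, 4, 5, 7} → 6.
At (row 2, col 4): row 2 already has {1, 2, 3, 4, 5, 6}, so the value is 7.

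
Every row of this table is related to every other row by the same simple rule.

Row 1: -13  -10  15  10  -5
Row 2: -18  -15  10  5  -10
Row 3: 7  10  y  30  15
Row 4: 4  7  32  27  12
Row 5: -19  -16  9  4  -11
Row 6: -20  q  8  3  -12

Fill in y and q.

y = 35, q = -17

The difference between any two rows is the same in every column — this is an addition table with the headers hidden.
Row 3 minus row 1 is 7 − (-13) = 20, so its entry in column 3 is 15 + 20 = 35.
Row 6 minus row 1 is -20 − (-13) = -7, so its entry in column 2 is -10 + (-7) = -17.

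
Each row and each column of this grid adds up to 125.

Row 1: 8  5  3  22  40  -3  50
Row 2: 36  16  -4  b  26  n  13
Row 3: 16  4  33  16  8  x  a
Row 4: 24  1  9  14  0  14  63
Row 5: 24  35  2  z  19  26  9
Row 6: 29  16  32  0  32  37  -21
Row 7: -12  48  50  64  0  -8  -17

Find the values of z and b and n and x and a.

z = 10, b = -1, n = 39, x = 20, a = 28

The known cells in row 5 total 115, leaving 125 − 115 = 10 for the blank.
The known cells in column 7 total 97, leaving 125 − 97 = 28 for the blank.
The known cells in row 3 total 105, leaving 125 − 105 = 20 for the blank.
The known cells in column 6 total 86, leaving 125 − 86 = 39 for the blank.
The known cells in row 2 total 126, leaving 125 − 126 = -1 for the blank.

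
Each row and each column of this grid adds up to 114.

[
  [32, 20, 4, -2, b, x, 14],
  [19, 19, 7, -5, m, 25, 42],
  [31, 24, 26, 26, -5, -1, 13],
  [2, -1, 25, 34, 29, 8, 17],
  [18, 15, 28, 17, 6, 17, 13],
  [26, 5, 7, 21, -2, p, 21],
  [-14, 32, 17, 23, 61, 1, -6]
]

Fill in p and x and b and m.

The known cells in row 2 total 107, leaving 114 − 107 = 7 for the blank.
The known cells in row 6 total 78, leaving 114 − 78 = 36 for the blank.
The known cells in column 5 total 96, leaving 114 − 96 = 18 for the blank.
The known cells in row 1 total 86, leaving 114 − 86 = 28 for the blank.

p = 36, x = 28, b = 18, m = 7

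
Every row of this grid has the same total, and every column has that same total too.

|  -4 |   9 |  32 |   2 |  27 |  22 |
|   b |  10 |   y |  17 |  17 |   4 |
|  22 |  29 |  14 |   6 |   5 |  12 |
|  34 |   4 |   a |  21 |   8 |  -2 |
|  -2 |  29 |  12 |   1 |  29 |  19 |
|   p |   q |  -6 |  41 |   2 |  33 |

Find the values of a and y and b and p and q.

a = 23, y = 13, b = 27, p = 11, q = 7

Rows 1 and 3 both sum to 88, so that's the common total.
Column 2 has 9 + 10 + 29 + 4 + 29 = 81; the blank must be 88 − 81 = 7.
Row 6 has 7 − 6 + 41 + 2 + 33 = 77; the blank must be 88 − 77 = 11.
Column 1 has -4 + 22 + 34 − 2 + 11 = 61; the blank must be 88 − 61 = 27.
Row 2 has 27 + 10 + 17 + 17 + 4 = 75; the blank must be 88 − 75 = 13.
Row 4 has 34 + 4 + 21 + 8 − 2 = 65; the blank must be 88 − 65 = 23.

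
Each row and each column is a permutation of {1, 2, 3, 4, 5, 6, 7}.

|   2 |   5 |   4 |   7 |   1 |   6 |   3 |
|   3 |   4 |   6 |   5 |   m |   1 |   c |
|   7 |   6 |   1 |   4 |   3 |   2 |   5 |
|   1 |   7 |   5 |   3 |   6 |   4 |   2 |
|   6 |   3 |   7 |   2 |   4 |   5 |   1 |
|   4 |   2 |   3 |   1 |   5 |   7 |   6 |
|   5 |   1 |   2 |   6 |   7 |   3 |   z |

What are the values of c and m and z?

At (row 7, col 7): row 7 already has {1, 2, 3, 5, 6, 7}, so the value is 4.
At (row 2, col 7): column 7 already has {1, 2, 3, 4, 5, 6}, so the value is 7.
Cell (2,5): row 2 already has {1, 3, 4, 5, 6, 7} → 2.

c = 7, m = 2, z = 4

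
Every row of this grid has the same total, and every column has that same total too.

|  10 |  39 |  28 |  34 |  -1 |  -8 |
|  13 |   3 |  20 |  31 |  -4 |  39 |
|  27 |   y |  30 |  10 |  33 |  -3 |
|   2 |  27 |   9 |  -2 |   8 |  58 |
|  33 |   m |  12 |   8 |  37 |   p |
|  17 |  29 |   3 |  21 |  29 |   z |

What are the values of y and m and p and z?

Rows 1 and 2 both sum to 102, so that's the common total.
The known cells in row 6 total 99, leaving 102 − 99 = 3 for the blank.
The known cells in column 6 total 89, leaving 102 − 89 = 13 for the blank.
The known cells in row 5 total 103, leaving 102 − 103 = -1 for the blank.
The known cells in row 3 total 97, leaving 102 − 97 = 5 for the blank.

y = 5, m = -1, p = 13, z = 3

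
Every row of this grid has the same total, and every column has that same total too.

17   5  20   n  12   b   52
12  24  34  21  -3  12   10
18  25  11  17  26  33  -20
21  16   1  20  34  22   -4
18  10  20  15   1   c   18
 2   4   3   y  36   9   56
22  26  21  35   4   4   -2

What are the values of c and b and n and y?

Rows 2 and 3 both sum to 110, so that's the common total.
Row 6: 2 + 4 + 3 + 36 + 9 + 56 = 110, so its missing entry is 110 − 110 = 0.
Row 5: 18 + 10 + 20 + 15 + 1 + 18 = 82, so its missing entry is 110 − 82 = 28.
Column 4: 21 + 17 + 20 + 15 + 0 + 35 = 108, so its missing entry is 110 − 108 = 2.
Row 1: 17 + 5 + 20 + 2 + 12 + 52 = 108, so its missing entry is 110 − 108 = 2.

c = 28, b = 2, n = 2, y = 0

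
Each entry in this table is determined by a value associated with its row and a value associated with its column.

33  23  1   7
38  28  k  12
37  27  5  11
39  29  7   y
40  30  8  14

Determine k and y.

k = 6, y = 13

The difference between any two rows is the same in every column — this is an addition table with the headers hidden.
Row 2 minus row 1 is 28 − 23 = 5, so its entry in column 3 is 1 + 5 = 6.
Row 4 minus row 1 is 29 − 23 = 6, so its entry in column 4 is 7 + 6 = 13.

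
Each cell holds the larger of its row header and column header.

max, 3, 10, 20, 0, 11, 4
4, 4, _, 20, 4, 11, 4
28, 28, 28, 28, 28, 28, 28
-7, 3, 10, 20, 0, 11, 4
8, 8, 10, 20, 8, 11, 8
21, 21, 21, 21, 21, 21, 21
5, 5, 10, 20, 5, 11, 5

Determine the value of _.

10

max(4, 10) = 10.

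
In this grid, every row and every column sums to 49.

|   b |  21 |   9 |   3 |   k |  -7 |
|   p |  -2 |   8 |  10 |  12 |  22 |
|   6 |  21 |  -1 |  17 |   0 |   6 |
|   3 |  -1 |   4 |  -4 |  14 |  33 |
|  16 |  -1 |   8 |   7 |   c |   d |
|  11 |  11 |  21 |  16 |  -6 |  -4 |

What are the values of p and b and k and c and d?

p = -1, b = 14, k = 9, c = 20, d = -1

Column 6 has -7 + 22 + 6 + 33 − 4 = 50; the blank must be 49 − 50 = -1.
Row 5 has 16 − 1 + 8 + 7 − 1 = 29; the blank must be 49 − 29 = 20.
Column 5 has 12 + 0 + 14 + 20 − 6 = 40; the blank must be 49 − 40 = 9.
Row 1 has 21 + 9 + 3 + 9 − 7 = 35; the blank must be 49 − 35 = 14.
Row 2 has -2 + 8 + 10 + 12 + 22 = 50; the blank must be 49 − 50 = -1.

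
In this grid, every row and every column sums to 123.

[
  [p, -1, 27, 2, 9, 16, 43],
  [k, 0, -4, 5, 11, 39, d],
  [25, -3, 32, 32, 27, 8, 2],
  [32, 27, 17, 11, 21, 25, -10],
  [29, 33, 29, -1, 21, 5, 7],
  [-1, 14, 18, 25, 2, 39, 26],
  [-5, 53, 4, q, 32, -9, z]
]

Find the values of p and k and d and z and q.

p = 27, k = 16, d = 56, z = -1, q = 49

Row 1 has -1 + 27 + 2 + 9 + 16 + 43 = 96; the blank must be 123 − 96 = 27.
Column 1 has 27 + 25 + 32 + 29 − 1 − 5 = 107; the blank must be 123 − 107 = 16.
Row 2 has 16 + 0 − 4 + 5 + 11 + 39 = 67; the blank must be 123 − 67 = 56.
Column 7 has 43 + 56 + 2 − 10 + 7 + 26 = 124; the blank must be 123 − 124 = -1.
Row 7 has -5 + 53 + 4 + 32 − 9 − 1 = 74; the blank must be 123 − 74 = 49.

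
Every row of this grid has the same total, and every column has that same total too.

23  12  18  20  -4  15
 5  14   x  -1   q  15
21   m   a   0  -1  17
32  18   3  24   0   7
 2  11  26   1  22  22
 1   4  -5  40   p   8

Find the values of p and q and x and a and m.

p = 36, q = 31, x = 20, a = 22, m = 25

Rows 1 and 4 both sum to 84, so that's the common total.
Column 2 has 12 + 14 + 18 + 11 + 4 = 59; the blank must be 84 − 59 = 25.
Row 6 has 1 + 4 − 5 + 40 + 8 = 48; the blank must be 84 − 48 = 36.
Column 5 has -4 − 1 + 0 + 22 + 36 = 53; the blank must be 84 − 53 = 31.
Row 2 has 5 + 14 − 1 + 31 + 15 = 64; the blank must be 84 − 64 = 20.
Row 3 has 21 + 25 + 0 − 1 + 17 = 62; the blank must be 84 − 62 = 22.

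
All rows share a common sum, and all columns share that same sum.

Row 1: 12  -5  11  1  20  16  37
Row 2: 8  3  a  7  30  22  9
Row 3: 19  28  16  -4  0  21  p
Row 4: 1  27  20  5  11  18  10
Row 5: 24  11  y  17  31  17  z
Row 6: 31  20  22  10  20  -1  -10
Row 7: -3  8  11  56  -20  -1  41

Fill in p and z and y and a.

Rows 1 and 4 both sum to 92, so that's the common total.
The known cells in row 2 total 79, leaving 92 − 79 = 13 for the blank.
The known cells in row 3 total 80, leaving 92 − 80 = 12 for the blank.
The known cells in column 7 total 99, leaving 92 − 99 = -7 for the blank.
The known cells in row 5 total 93, leaving 92 − 93 = -1 for the blank.

p = 12, z = -7, y = -1, a = 13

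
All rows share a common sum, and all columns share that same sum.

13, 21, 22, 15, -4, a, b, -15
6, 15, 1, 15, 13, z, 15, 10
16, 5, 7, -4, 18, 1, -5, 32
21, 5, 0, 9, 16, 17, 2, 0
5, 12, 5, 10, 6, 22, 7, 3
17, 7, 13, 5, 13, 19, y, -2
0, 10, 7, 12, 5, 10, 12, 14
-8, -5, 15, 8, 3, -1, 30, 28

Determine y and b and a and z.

Rows 3 and 4 both sum to 70, so that's the common total.
Row 2: 6 + 15 + 1 + 15 + 13 + 15 + 10 = 75, so its missing entry is 70 − 75 = -5.
Row 6: 17 + 7 + 13 + 5 + 13 + 19 − 2 = 72, so its missing entry is 70 − 72 = -2.
Column 6: -5 + 1 + 17 + 22 + 19 + 10 − 1 = 63, so its missing entry is 70 − 63 = 7.
Row 1: 13 + 21 + 22 + 15 − 4 + 7 − 15 = 59, so its missing entry is 70 − 59 = 11.

y = -2, b = 11, a = 7, z = -5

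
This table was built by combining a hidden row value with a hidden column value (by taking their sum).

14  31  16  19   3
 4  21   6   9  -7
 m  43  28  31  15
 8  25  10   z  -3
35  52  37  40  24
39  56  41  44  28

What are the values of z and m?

z = 13, m = 26

The difference between any two rows is the same in every column — this is an addition table with the headers hidden.
Row 4 minus row 1 is 10 − 16 = -6, so its entry in column 4 is 19 + (-6) = 13.
Row 3 minus row 1 is 28 − 16 = 12, so its entry in column 1 is 14 + 12 = 26.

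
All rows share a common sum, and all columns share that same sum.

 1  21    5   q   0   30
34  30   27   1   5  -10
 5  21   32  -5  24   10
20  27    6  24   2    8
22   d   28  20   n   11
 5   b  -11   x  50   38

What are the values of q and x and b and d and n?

Rows 2 and 3 both sum to 87, so that's the common total.
Column 5 has 0 + 5 + 24 + 2 + 50 = 81; the blank must be 87 − 81 = 6.
Row 1 has 1 + 21 + 5 + 0 + 30 = 57; the blank must be 87 − 57 = 30.
Column 4 has 30 + 1 − 5 + 24 + 20 = 70; the blank must be 87 − 70 = 17.
Row 6 has 5 − 11 + 17 + 50 + 38 = 99; the blank must be 87 − 99 = -12.
Row 5 has 22 + 28 + 20 + 6 + 11 = 87; the blank must be 87 − 87 = 0.

q = 30, x = 17, b = -12, d = 0, n = 6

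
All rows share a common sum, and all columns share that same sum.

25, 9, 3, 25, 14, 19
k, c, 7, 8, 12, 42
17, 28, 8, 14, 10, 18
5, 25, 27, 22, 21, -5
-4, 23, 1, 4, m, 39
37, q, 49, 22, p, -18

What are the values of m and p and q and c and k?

m = 32, p = 6, q = -1, c = 11, k = 15

Rows 1 and 3 both sum to 95, so that's the common total.
Row 5: -4 + 23 + 1 + 4 + 39 = 63, so its missing entry is 95 − 63 = 32.
Column 5: 14 + 12 + 10 + 21 + 32 = 89, so its missing entry is 95 − 89 = 6.
Row 6: 37 + 49 + 22 + 6 − 18 = 96, so its missing entry is 95 − 96 = -1.
Column 2: 9 + 28 + 25 + 23 − 1 = 84, so its missing entry is 95 − 84 = 11.
Row 2: 11 + 7 + 8 + 12 + 42 = 80, so its missing entry is 95 − 80 = 15.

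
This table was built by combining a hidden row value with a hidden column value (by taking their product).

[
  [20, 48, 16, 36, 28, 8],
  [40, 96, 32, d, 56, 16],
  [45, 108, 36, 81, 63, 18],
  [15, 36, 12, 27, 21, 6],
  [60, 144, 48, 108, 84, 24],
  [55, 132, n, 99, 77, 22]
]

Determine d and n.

d = 72, n = 44

Each row is a constant multiple of every other row — this is a multiplication table with the headers hidden.
Row 2 is 96/48 = 2/1 times row 1, so its entry in column 4 is 36 × 2/1 = 72.
Row 6 is 132/48 = 11/4 times row 1, so its entry in column 3 is 16 × 11/4 = 44.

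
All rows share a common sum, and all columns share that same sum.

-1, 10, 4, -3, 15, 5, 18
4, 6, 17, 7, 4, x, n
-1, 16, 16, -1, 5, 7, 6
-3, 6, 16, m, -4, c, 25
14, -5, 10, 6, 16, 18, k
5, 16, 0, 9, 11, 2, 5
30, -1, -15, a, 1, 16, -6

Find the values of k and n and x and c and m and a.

Rows 1 and 3 both sum to 48, so that's the common total.
Row 5: 14 − 5 + 10 + 6 + 16 + 18 = 59, so its missing entry is 48 − 59 = -11.
Column 7: 18 + 6 + 25 − 11 + 5 − 6 = 37, so its missing entry is 48 − 37 = 11.
Row 2: 4 + 6 + 17 + 7 + 4 + 11 = 49, so its missing entry is 48 − 49 = -1.
Row 7: 30 − 1 − 15 + 1 + 16 − 6 = 25, so its missing entry is 48 − 25 = 23.
Column 4: -3 + 7 − 1 + 6 + 9 + 23 = 41, so its missing entry is 48 − 41 = 7.
Row 4: -3 + 6 + 16 + 7 − 4 + 25 = 47, so its missing entry is 48 − 47 = 1.

k = -11, n = 11, x = -1, c = 1, m = 7, a = 23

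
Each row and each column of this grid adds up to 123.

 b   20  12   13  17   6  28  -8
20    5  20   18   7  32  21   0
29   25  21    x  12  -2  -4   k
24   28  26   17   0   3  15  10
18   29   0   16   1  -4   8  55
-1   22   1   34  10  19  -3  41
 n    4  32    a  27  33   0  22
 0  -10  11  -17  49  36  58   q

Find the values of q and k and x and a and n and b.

Row 8 has 0 − 10 + 11 − 17 + 49 + 36 + 58 = 127; the blank must be 123 − 127 = -4.
Column 8 has -8 + 0 + 10 + 55 + 41 + 22 − 4 = 116; the blank must be 123 − 116 = 7.
Row 1 has 20 + 12 + 13 + 17 + 6 + 28 − 8 = 88; the blank must be 123 − 88 = 35.
Row 3 has 29 + 25 + 21 + 12 − 2 − 4 + 7 = 88; the blank must be 123 − 88 = 35.
Column 1 has 35 + 20 + 29 + 24 + 18 − 1 + 0 = 125; the blank must be 123 − 125 = -2.
Row 7 has -2 + 4 + 32 + 27 + 33 + 0 + 22 = 116; the blank must be 123 − 116 = 7.

q = -4, k = 7, x = 35, a = 7, n = -2, b = 35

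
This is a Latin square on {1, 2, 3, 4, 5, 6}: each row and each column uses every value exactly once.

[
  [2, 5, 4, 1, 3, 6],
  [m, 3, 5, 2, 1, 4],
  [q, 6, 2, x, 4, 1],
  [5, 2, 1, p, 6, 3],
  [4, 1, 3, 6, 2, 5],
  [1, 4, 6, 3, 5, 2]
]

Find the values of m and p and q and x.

For row 2, column 1: row 2 already has {1, 2, 3, 4, 5}; that leaves 6.
At (row 4, col 4): row 4 already has {1, 2, 3, 5, 6}, so the value is 4.
For row 3, column 4: column 4 already has {1, 2, 3, 4, 6}; that leaves 5.
Cell (3,1): row 3 already has {1, 2, 4, 5, 6} → 3.

m = 6, p = 4, q = 3, x = 5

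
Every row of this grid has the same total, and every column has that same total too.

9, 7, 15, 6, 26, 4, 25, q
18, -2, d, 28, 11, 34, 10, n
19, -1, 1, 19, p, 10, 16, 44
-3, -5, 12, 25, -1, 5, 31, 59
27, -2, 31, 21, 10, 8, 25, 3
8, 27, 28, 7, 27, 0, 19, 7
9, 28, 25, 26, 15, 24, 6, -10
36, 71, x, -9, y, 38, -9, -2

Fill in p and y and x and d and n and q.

p = 15, y = 20, x = -22, d = 33, n = -9, q = 31

Rows 4 and 5 both sum to 123, so that's the common total.
Row 3 has 19 − 1 + 1 + 19 + 10 + 16 + 44 = 108; the blank must be 123 − 108 = 15.
Column 5 has 26 + 11 + 15 − 1 + 10 + 27 + 15 = 103; the blank must be 123 − 103 = 20.
Row 1 has 9 + 7 + 15 + 6 + 26 + 4 + 25 = 92; the blank must be 123 − 92 = 31.
Column 8 has 31 + 44 + 59 + 3 + 7 − 10 − 2 = 132; the blank must be 123 − 132 = -9.
Row 2 has 18 − 2 + 28 + 11 + 34 + 10 − 9 = 90; the blank must be 123 − 90 = 33.
Row 8 has 36 + 71 − 9 + 20 + 38 − 9 − 2 = 145; the blank must be 123 − 145 = -22.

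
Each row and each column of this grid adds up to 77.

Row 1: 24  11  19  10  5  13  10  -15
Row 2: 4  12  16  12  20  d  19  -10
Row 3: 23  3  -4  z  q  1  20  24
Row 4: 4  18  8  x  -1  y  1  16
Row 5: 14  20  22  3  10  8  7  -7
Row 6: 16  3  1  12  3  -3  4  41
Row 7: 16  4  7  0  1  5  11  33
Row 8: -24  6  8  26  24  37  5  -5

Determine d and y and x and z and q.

d = 4, y = 12, x = 19, z = -5, q = 15

The known cells in column 5 total 62, leaving 77 − 62 = 15 for the blank.
The known cells in row 2 total 73, leaving 77 − 73 = 4 for the blank.
The known cells in row 3 total 82, leaving 77 − 82 = -5 for the blank.
The known cells in column 4 total 58, leaving 77 − 58 = 19 for the blank.
The known cells in row 4 total 65, leaving 77 − 65 = 12 for the blank.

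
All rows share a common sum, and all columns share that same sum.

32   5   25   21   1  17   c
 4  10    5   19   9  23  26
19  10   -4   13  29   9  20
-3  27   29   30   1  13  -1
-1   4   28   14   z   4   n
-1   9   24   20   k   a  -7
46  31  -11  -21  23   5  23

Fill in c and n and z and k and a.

Rows 2 and 3 both sum to 96, so that's the common total.
The known cells in column 6 total 71, leaving 96 − 71 = 25 for the blank.
The known cells in row 6 total 70, leaving 96 − 70 = 26 for the blank.
The known cells in column 5 total 89, leaving 96 − 89 = 7 for the blank.
The known cells in row 5 total 56, leaving 96 − 56 = 40 for the blank.
The known cells in row 1 total 101, leaving 96 − 101 = -5 for the blank.

c = -5, n = 40, z = 7, k = 26, a = 25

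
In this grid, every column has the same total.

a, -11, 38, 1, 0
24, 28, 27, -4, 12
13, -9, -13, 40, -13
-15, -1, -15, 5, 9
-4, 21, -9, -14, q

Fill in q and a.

q = 20, a = 10

Columns 2 and 4 both add up to 28, so every column sums to 28.
Column 5: 0 + 12 − 13 + 9 = 8, so the missing entry is 28 − 8 = 20.
Column 1: 24 + 13 − 15 − 4 = 18, so the missing entry is 28 − 18 = 10.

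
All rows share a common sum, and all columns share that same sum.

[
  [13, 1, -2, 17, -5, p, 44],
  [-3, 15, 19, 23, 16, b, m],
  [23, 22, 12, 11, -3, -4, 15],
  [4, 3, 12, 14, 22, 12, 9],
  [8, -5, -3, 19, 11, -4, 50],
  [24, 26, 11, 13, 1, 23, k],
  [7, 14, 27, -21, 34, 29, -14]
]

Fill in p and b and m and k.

p = 8, b = 12, m = -6, k = -22

Rows 3 and 4 both sum to 76, so that's the common total.
The known cells in row 6 total 98, leaving 76 − 98 = -22 for the blank.
The known cells in column 7 total 82, leaving 76 − 82 = -6 for the blank.
The known cells in row 1 total 68, leaving 76 − 68 = 8 for the blank.
The known cells in row 2 total 64, leaving 76 − 64 = 12 for the blank.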